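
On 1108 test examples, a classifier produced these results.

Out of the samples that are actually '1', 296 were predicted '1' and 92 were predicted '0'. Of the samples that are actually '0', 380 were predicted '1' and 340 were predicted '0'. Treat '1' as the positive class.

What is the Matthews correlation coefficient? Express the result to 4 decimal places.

MCC = (TP·TN − FP·FN) / √((TP+FP)(TP+FN)(TN+FP)(TN+FN))
Numerator = 296·340 − 380·92 = 65680
Denominator = √(676·388·720·432) = √81582059520 = 285625.7333
MCC = 65680 / 285625.7333 = 0.2300

0.2300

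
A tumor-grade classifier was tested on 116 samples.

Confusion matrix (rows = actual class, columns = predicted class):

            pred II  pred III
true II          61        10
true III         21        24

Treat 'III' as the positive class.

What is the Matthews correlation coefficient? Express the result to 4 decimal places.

MCC = (TP·TN − FP·FN) / √((TP+FP)(TP+FN)(TN+FP)(TN+FN))
Numerator = 24·61 − 10·21 = 1254
Denominator = √(34·45·71·82) = √8907660 = 2984.5703
MCC = 1254 / 2984.5703 = 0.4202

0.4202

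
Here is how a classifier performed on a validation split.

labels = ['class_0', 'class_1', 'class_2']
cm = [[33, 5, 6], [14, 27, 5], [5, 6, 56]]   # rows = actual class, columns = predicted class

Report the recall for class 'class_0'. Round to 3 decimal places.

0.750

Take TP from the diagonal, FP from the rest of the 'class_0' prediction marginal, FN from the rest of the 'class_0' actual marginal.
recall = TP/(TP+FN).
class_0: TP=33, FN=5+6=11 → 33/44 = 0.7500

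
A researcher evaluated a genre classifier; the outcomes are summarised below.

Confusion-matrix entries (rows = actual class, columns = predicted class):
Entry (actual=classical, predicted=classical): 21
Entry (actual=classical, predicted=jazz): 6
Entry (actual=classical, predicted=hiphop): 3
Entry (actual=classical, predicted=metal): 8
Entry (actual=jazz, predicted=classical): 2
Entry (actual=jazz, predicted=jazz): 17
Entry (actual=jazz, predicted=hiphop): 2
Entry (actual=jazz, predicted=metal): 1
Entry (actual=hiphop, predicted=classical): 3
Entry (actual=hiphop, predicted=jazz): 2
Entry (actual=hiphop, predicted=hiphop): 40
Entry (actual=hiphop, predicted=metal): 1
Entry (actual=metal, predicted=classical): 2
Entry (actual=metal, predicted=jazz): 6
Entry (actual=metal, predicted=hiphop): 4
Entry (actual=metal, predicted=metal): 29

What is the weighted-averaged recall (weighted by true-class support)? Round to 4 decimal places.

0.7279

Per-class recall (TP/(TP+FN)):
  classical: TP=21, FN=6+3+8=17 → 21/38 = 0.55263
  jazz: TP=17, FN=2+2+1=5 → 17/22 = 0.77273
  hiphop: TP=40, FN=3+2+1=6 → 40/46 = 0.86957
  metal: TP=29, FN=2+6+4=12 → 29/41 = 0.70732
Weighted-recall = Σ (supportᵢ/N)·recallᵢ with N=147: (38/147)·0.55263 + (22/147)·0.77273 + (46/147)·0.86957 + (41/147)·0.70732 = 0.7279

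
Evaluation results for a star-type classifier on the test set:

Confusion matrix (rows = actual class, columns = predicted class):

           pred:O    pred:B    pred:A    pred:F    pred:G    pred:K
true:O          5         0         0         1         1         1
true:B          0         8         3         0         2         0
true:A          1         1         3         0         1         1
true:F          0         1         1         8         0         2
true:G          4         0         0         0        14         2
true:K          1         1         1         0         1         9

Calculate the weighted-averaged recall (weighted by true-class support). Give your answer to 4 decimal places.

Per-class recall (TP/(TP+FN)):
  O: TP=5, FN=0+0+1+1+1=3 → 5/8 = 0.62500
  B: TP=8, FN=0+3+0+2+0=5 → 8/13 = 0.61538
  A: TP=3, FN=1+1+0+1+1=4 → 3/7 = 0.42857
  F: TP=8, FN=0+1+1+0+2=4 → 8/12 = 0.66667
  G: TP=14, FN=4+0+0+0+2=6 → 14/20 = 0.70000
  K: TP=9, FN=1+1+1+0+1=4 → 9/13 = 0.69231
Weighted-recall = Σ (supportᵢ/N)·recallᵢ with N=73: (8/73)·0.62500 + (13/73)·0.61538 + (7/73)·0.42857 + (12/73)·0.66667 + (20/73)·0.70000 + (13/73)·0.69231 = 0.6438

0.6438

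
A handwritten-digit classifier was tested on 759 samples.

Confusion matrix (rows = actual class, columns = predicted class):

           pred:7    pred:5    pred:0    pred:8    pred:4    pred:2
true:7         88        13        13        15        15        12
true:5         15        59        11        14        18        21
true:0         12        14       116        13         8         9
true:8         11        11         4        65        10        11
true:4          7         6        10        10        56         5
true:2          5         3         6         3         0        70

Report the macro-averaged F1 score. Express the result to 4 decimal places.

0.5916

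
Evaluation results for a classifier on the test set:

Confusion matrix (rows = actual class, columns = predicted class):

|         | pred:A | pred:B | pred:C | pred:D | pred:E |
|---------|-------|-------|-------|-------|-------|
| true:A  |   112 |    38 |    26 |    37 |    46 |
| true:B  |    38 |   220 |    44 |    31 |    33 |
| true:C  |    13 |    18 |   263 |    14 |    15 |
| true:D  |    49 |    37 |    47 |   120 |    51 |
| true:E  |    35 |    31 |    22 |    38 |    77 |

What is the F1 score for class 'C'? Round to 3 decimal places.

F1 score = 2·TP/(2·TP+FP+FN).
C: TP=263, FP=26+44+47+22=139, FN=13+18+14+15=60 → 526/725 = 0.7255

0.726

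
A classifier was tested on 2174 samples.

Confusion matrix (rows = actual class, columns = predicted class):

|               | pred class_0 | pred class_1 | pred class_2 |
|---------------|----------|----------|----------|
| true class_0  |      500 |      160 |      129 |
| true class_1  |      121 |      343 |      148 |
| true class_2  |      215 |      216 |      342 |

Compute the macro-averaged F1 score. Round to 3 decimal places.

0.541

Per-class F1 score (2·TP/(2·TP+FP+FN)):
  class_0: TP=500, FP=121+215=336, FN=160+129=289 → 1000/1625 = 0.6154
  class_1: TP=343, FP=160+216=376, FN=121+148=269 → 686/1331 = 0.5154
  class_2: TP=342, FP=129+148=277, FN=215+216=431 → 684/1392 = 0.4914
Macro-F1 score = mean = (0.6154 + 0.5154 + 0.4914) / 3 = 0.541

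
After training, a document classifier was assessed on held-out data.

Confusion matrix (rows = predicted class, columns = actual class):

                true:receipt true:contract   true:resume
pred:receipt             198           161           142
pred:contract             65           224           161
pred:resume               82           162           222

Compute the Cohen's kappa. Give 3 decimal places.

Observed agreement pₒ = trace/N = 644/1417 = 0.4545
Expected agreement pₑ = Σ (rowᵢ·colᵢ)/N² = (345·501 + 547·450 + 525·466)/1417² = 0.3305
κ = (pₒ − pₑ)/(1 − pₑ) = (0.4545 − 0.3305)/(1 − 0.3305) = 0.185

0.185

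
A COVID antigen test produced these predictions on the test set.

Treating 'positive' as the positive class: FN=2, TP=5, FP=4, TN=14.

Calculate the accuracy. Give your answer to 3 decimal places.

Accuracy = (TP+TN)/N = (5+14)/25 = 0.760

0.760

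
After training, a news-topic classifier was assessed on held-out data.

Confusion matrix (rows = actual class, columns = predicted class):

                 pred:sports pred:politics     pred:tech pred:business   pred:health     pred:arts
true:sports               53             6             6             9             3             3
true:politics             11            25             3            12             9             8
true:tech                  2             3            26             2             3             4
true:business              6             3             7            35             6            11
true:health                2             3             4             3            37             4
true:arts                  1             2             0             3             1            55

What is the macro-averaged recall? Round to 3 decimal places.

0.630

Per-class recall (TP/(TP+FN)):
  sports: TP=53, FN=6+6+9+3+3=27 → 53/80 = 0.6625
  politics: TP=25, FN=11+3+12+9+8=43 → 25/68 = 0.3676
  tech: TP=26, FN=2+3+2+3+4=14 → 26/40 = 0.6500
  business: TP=35, FN=6+3+7+6+11=33 → 35/68 = 0.5147
  health: TP=37, FN=2+3+4+3+4=16 → 37/53 = 0.6981
  arts: TP=55, FN=1+2+0+3+1=7 → 55/62 = 0.8871
Macro-recall = mean = (0.6625 + 0.3676 + 0.6500 + 0.5147 + 0.6981 + 0.8871) / 6 = 0.630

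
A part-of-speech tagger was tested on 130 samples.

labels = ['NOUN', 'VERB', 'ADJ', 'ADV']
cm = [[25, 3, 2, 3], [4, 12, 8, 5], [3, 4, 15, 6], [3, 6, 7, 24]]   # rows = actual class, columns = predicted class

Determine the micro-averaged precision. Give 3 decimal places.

0.585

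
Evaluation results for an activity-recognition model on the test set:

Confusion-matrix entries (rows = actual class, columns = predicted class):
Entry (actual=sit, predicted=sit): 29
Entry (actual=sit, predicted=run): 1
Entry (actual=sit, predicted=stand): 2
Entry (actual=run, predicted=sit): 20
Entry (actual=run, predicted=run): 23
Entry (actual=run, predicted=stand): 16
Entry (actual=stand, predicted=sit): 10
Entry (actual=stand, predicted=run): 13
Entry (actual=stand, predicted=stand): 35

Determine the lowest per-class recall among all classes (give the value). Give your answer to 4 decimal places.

Per-class recall (TP/(TP+FN)):
  sit: TP=29, FN=1+2=3 → 29/32 = 0.90625
  run: TP=23, FN=20+16=36 → 23/59 = 0.38983
  stand: TP=35, FN=10+13=23 → 35/58 = 0.60345
Lowest is class 'run' with recall = 0.3898.

0.3898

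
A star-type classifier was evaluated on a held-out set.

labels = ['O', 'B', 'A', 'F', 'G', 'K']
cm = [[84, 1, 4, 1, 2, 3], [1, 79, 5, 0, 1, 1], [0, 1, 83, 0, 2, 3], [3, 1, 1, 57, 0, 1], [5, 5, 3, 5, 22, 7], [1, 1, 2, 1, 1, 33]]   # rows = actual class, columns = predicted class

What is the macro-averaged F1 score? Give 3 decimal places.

Per-class F1 score (2·TP/(2·TP+FP+FN)):
  O: TP=84, FP=1+0+3+5+1=10, FN=1+4+1+2+3=11 → 168/189 = 0.8889
  B: TP=79, FP=1+1+1+5+1=9, FN=1+5+0+1+1=8 → 158/175 = 0.9029
  A: TP=83, FP=4+5+1+3+2=15, FN=0+1+0+2+3=6 → 166/187 = 0.8877
  F: TP=57, FP=1+0+0+5+1=7, FN=3+1+1+0+1=6 → 114/127 = 0.8976
  G: TP=22, FP=2+1+2+0+1=6, FN=5+5+3+5+7=25 → 44/75 = 0.5867
  K: TP=33, FP=3+1+3+1+7=15, FN=1+1+2+1+1=6 → 66/87 = 0.7586
Macro-F1 score = mean = (0.8889 + 0.9029 + 0.8877 + 0.8976 + 0.5867 + 0.7586) / 6 = 0.820

0.820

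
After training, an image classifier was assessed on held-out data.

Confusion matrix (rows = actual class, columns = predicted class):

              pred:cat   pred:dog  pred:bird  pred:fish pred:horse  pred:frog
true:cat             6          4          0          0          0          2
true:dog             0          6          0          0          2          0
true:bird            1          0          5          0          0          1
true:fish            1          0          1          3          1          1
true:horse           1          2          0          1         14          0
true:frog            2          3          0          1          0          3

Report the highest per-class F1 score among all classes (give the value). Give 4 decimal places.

Per-class F1 score (2·TP/(2·TP+FP+FN)):
  cat: TP=6, FP=0+1+1+1+2=5, FN=4+0+0+0+2=6 → 12/23 = 0.52174
  dog: TP=6, FP=4+0+0+2+3=9, FN=0+0+0+2+0=2 → 12/23 = 0.52174
  bird: TP=5, FP=0+0+1+0+0=1, FN=1+0+0+0+1=2 → 10/13 = 0.76923
  fish: TP=3, FP=0+0+0+1+1=2, FN=1+0+1+1+1=4 → 6/12 = 0.50000
  horse: TP=14, FP=0+2+0+1+0=3, FN=1+2+0+1+0=4 → 28/35 = 0.80000
  frog: TP=3, FP=2+0+1+1+0=4, FN=2+3+0+1+0=6 → 6/16 = 0.37500
Highest is class 'horse' with F1 score = 0.8000.

0.8000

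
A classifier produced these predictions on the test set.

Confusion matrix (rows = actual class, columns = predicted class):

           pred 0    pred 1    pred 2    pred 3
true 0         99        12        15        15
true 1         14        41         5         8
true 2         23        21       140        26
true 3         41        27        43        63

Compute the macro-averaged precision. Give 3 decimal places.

0.554

Per-class precision (TP/(TP+FP)):
  0: TP=99, FP=14+23+41=78 → 99/177 = 0.5593
  1: TP=41, FP=12+21+27=60 → 41/101 = 0.4059
  2: TP=140, FP=15+5+43=63 → 140/203 = 0.6897
  3: TP=63, FP=15+8+26=49 → 63/112 = 0.5625
Macro-precision = mean = (0.5593 + 0.4059 + 0.6897 + 0.5625) / 4 = 0.554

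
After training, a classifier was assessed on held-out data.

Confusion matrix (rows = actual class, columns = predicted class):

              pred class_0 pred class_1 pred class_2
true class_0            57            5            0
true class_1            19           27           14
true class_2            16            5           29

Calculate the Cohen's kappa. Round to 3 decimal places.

0.480

Observed agreement pₒ = trace/N = 113/172 = 0.6570
Expected agreement pₑ = Σ (rowᵢ·colᵢ)/N² = (62·92 + 60·37 + 50·43)/172² = 0.3405
κ = (pₒ − pₑ)/(1 − pₑ) = (0.6570 − 0.3405)/(1 − 0.3405) = 0.480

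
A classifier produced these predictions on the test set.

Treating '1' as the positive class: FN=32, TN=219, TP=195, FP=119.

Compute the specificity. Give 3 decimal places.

0.648

Specificity = TN/(TN+FP) = 219/(219+119) = 0.648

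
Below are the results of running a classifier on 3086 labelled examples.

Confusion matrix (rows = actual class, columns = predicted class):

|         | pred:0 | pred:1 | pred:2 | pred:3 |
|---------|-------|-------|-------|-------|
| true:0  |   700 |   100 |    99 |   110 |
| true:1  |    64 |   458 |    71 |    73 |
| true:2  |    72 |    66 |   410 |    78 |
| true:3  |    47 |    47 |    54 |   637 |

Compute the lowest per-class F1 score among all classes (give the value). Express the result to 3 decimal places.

0.651

Per-class F1 score (2·TP/(2·TP+FP+FN)):
  0: TP=700, FP=64+72+47=183, FN=100+99+110=309 → 1400/1892 = 0.7400
  1: TP=458, FP=100+66+47=213, FN=64+71+73=208 → 916/1337 = 0.6851
  2: TP=410, FP=99+71+54=224, FN=72+66+78=216 → 820/1260 = 0.6508
  3: TP=637, FP=110+73+78=261, FN=47+47+54=148 → 1274/1683 = 0.7570
Lowest is class '2' with F1 score = 0.651.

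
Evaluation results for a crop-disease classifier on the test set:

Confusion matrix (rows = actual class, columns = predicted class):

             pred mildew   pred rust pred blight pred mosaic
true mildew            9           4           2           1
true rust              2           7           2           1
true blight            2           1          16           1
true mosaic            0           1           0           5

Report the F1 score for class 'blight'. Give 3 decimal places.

Treat 'blight' as positive and all other classes as negative.
F1 score = 2·TP/(2·TP+FP+FN).
blight: TP=16, FP=2+2+0=4, FN=2+1+1=4 → 32/40 = 0.8000

0.800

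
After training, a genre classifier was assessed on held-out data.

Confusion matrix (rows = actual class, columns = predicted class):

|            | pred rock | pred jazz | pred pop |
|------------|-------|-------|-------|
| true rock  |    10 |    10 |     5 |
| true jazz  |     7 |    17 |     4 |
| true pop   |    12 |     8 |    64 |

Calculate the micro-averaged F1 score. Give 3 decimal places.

0.664

Micro-averaging pools counts across classes: ΣTP=91, ΣFP=46, ΣFN=46.
Micro-F1 score = 2·TP/(2·TP+FP+FN) on pooled counts = 0.664 (equals overall accuracy in single-label multiclass).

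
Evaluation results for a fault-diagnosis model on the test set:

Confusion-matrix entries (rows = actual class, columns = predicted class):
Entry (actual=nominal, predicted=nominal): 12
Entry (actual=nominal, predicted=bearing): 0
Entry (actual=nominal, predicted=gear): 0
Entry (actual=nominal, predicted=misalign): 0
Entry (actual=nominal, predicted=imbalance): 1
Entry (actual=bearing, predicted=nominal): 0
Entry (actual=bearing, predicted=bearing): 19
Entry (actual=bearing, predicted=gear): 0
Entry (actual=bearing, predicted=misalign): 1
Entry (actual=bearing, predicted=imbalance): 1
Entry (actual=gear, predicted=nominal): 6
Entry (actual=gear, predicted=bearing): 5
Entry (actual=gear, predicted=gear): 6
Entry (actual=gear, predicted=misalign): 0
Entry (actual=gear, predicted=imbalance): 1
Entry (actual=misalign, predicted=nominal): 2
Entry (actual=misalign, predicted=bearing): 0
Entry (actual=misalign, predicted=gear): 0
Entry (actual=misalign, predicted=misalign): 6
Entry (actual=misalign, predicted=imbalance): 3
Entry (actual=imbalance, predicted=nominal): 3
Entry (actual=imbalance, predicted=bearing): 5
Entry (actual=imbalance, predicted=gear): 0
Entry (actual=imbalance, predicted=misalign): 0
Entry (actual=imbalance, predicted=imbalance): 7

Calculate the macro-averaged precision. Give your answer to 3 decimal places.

Per-class precision (TP/(TP+FP)):
  nominal: TP=12, FP=0+6+2+3=11 → 12/23 = 0.5217
  bearing: TP=19, FP=0+5+0+5=10 → 19/29 = 0.6552
  gear: TP=6, FP=0+0+0+0=0 → 6/6 = 1.0000
  misalign: TP=6, FP=0+1+0+0=1 → 6/7 = 0.8571
  imbalance: TP=7, FP=1+1+1+3=6 → 7/13 = 0.5385
Macro-precision = mean = (0.5217 + 0.6552 + 1.0000 + 0.8571 + 0.5385) / 5 = 0.715

0.715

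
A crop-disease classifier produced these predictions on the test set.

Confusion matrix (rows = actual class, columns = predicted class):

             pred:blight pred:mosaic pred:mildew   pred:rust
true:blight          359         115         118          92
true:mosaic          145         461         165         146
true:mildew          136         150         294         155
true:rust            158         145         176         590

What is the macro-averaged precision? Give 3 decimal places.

0.492

Per-class precision (TP/(TP+FP)):
  blight: TP=359, FP=145+136+158=439 → 359/798 = 0.4499
  mosaic: TP=461, FP=115+150+145=410 → 461/871 = 0.5293
  mildew: TP=294, FP=118+165+176=459 → 294/753 = 0.3904
  rust: TP=590, FP=92+146+155=393 → 590/983 = 0.6002
Macro-precision = mean = (0.4499 + 0.5293 + 0.3904 + 0.6002) / 4 = 0.492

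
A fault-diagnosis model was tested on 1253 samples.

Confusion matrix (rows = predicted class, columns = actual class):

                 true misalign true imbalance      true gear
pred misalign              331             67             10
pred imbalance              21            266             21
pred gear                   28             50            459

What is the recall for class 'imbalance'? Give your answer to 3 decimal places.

0.695

recall = TP/(TP+FN).
imbalance: TP=266, FN=67+50=117 → 266/383 = 0.6945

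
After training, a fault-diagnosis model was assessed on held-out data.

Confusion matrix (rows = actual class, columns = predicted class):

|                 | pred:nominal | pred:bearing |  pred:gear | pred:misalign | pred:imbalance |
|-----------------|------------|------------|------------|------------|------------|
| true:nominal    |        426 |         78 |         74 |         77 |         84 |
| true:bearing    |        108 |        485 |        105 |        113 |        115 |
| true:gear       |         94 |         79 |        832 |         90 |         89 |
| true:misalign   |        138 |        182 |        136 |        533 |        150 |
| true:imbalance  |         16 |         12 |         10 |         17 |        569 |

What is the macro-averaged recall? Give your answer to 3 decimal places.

Per-class recall (TP/(TP+FN)):
  nominal: TP=426, FN=78+74+77+84=313 → 426/739 = 0.5765
  bearing: TP=485, FN=108+105+113+115=441 → 485/926 = 0.5238
  gear: TP=832, FN=94+79+90+89=352 → 832/1184 = 0.7027
  misalign: TP=533, FN=138+182+136+150=606 → 533/1139 = 0.4680
  imbalance: TP=569, FN=16+12+10+17=55 → 569/624 = 0.9119
Macro-recall = mean = (0.5765 + 0.5238 + 0.7027 + 0.4680 + 0.9119) / 5 = 0.637

0.637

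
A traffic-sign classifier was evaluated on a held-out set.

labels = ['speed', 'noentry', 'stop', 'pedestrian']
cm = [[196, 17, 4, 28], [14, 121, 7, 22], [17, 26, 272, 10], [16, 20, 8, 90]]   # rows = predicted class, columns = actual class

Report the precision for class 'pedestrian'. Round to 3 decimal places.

Treat 'pedestrian' as positive and all other classes as negative.
precision = TP/(TP+FP).
pedestrian: TP=90, FP=16+20+8=44 → 90/134 = 0.6716

0.672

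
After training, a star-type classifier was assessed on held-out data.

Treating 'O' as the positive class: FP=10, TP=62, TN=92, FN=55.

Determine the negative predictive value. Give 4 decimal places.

0.6259

NPV = TN/(TN+FN) = 92/(92+55) = 0.6259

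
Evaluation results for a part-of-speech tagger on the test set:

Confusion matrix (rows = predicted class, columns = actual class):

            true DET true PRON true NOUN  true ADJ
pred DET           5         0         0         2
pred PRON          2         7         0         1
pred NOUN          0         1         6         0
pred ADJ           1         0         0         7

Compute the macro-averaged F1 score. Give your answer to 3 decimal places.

0.786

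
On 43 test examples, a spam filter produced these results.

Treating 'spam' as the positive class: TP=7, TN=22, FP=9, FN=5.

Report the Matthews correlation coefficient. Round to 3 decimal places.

MCC = (TP·TN − FP·FN) / √((TP+FP)(TP+FN)(TN+FP)(TN+FN))
Numerator = 7·22 − 9·5 = 109
Denominator = √(16·12·31·27) = √160704 = 400.8790
MCC = 109 / 400.8790 = 0.272

0.272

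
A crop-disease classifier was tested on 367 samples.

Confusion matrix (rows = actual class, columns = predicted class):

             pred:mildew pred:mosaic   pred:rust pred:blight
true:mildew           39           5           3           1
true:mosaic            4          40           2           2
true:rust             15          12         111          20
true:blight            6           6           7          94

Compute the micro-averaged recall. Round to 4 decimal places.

Micro-averaging pools counts across classes: ΣTP=284, ΣFP=83, ΣFN=83.
Micro-recall = TP/(TP+FN) on pooled counts = 0.7738 (equals overall accuracy in single-label multiclass).

0.7738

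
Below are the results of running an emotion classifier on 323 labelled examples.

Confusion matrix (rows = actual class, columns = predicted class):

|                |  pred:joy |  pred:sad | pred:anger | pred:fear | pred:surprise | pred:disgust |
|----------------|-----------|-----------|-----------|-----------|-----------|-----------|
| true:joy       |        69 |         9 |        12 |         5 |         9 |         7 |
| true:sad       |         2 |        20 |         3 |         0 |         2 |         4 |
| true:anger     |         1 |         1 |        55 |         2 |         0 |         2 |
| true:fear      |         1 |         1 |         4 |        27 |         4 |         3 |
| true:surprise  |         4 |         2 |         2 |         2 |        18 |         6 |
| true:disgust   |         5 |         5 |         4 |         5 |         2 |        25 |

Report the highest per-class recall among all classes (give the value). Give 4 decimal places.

0.9016

Per-class recall (TP/(TP+FN)):
  joy: TP=69, FN=9+12+5+9+7=42 → 69/111 = 0.62162
  sad: TP=20, FN=2+3+0+2+4=11 → 20/31 = 0.64516
  anger: TP=55, FN=1+1+2+0+2=6 → 55/61 = 0.90164
  fear: TP=27, FN=1+1+4+4+3=13 → 27/40 = 0.67500
  surprise: TP=18, FN=4+2+2+2+6=16 → 18/34 = 0.52941
  disgust: TP=25, FN=5+5+4+5+2=21 → 25/46 = 0.54348
Highest is class 'anger' with recall = 0.9016.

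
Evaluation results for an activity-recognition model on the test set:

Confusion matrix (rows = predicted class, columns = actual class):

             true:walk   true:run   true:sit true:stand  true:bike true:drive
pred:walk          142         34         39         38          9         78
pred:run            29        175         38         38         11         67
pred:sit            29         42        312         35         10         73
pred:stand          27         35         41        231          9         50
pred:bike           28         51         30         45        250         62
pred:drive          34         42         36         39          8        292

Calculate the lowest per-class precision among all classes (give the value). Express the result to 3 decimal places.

Per-class precision (TP/(TP+FP)):
  walk: TP=142, FP=34+39+38+9+78=198 → 142/340 = 0.4176
  run: TP=175, FP=29+38+38+11+67=183 → 175/358 = 0.4888
  sit: TP=312, FP=29+42+35+10+73=189 → 312/501 = 0.6228
  stand: TP=231, FP=27+35+41+9+50=162 → 231/393 = 0.5878
  bike: TP=250, FP=28+51+30+45+62=216 → 250/466 = 0.5365
  drive: TP=292, FP=34+42+36+39+8=159 → 292/451 = 0.6475
Lowest is class 'walk' with precision = 0.418.

0.418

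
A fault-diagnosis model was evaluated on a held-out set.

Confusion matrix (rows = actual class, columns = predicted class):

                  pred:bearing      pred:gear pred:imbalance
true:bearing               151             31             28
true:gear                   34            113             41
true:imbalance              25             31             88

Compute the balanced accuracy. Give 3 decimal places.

0.644

Balanced accuracy = mean of per-class recall.
  bearing: recall = 151/210 = 0.7190
  gear: recall = 113/188 = 0.6011
  imbalance: recall = 88/144 = 0.6111
Mean = (0.7190 + 0.6011 + 0.6111) / 3 = 0.644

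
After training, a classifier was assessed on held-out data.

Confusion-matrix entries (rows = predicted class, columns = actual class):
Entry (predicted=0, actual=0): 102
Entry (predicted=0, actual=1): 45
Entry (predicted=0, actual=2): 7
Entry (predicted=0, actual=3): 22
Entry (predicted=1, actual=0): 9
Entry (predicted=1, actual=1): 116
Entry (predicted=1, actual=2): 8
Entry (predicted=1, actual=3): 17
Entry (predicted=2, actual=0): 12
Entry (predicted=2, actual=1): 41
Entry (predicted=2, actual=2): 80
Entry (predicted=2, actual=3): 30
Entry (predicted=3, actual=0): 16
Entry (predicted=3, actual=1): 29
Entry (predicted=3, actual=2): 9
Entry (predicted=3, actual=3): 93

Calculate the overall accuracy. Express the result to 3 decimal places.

0.615

Accuracy = trace / total = (102+116+80+93=391) / 636 = 391/636 = 0.615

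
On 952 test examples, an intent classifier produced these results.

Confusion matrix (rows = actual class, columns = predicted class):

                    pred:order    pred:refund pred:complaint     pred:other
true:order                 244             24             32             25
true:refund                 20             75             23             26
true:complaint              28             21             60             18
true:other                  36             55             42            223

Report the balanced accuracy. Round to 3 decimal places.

0.593

Balanced accuracy = mean of per-class recall.
  order: recall = 244/325 = 0.7508
  refund: recall = 75/144 = 0.5208
  complaint: recall = 60/127 = 0.4724
  other: recall = 223/356 = 0.6264
Mean = (0.7508 + 0.5208 + 0.4724 + 0.6264) / 4 = 0.593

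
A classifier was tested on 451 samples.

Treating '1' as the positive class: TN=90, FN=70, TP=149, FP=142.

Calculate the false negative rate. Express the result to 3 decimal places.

FNR = FN/(FN+TP) = 70/(70+149) = 0.320

0.320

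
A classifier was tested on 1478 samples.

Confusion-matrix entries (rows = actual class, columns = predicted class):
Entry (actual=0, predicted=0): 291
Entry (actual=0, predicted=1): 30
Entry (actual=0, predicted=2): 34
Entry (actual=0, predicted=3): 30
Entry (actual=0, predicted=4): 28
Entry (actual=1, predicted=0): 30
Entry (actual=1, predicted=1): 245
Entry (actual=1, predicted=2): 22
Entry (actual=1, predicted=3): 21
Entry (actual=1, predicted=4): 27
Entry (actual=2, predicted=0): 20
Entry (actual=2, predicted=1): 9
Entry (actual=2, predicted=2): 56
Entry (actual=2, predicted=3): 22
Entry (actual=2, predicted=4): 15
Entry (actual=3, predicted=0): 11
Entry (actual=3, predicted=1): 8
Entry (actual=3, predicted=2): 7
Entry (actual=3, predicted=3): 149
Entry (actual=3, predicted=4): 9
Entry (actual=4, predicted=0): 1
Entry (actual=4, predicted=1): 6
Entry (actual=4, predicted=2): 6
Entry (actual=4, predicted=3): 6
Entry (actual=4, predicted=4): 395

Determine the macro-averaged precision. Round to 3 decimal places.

Per-class precision (TP/(TP+FP)):
  0: TP=291, FP=30+20+11+1=62 → 291/353 = 0.8244
  1: TP=245, FP=30+9+8+6=53 → 245/298 = 0.8221
  2: TP=56, FP=34+22+7+6=69 → 56/125 = 0.4480
  3: TP=149, FP=30+21+22+6=79 → 149/228 = 0.6535
  4: TP=395, FP=28+27+15+9=79 → 395/474 = 0.8333
Macro-precision = mean = (0.8244 + 0.8221 + 0.4480 + 0.6535 + 0.8333) / 5 = 0.716

0.716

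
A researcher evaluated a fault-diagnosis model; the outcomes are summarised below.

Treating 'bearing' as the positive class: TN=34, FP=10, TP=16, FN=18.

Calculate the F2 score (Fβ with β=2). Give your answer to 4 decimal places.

0.4938

Fβ = (1+β²)·TP / ((1+β²)·TP + β²·FN + FP), with β²=4
= 5·16 / (5·16 + 4·18 + 10) = 0.4938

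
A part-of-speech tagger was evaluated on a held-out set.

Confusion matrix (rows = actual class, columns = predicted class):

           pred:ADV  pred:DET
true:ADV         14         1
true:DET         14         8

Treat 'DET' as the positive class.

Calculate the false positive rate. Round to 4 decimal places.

FPR = FP/(FP+TN) = 1/(1+14) = 0.0667

0.0667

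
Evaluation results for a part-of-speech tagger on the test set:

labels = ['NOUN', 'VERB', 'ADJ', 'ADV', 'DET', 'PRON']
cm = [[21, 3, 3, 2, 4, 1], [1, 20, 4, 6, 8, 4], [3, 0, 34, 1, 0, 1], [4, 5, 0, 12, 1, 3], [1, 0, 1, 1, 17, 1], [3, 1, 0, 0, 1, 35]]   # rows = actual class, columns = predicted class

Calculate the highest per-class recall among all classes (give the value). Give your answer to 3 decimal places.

0.875

Per-class recall (TP/(TP+FN)):
  NOUN: TP=21, FN=3+3+2+4+1=13 → 21/34 = 0.6176
  VERB: TP=20, FN=1+4+6+8+4=23 → 20/43 = 0.4651
  ADJ: TP=34, FN=3+0+1+0+1=5 → 34/39 = 0.8718
  ADV: TP=12, FN=4+5+0+1+3=13 → 12/25 = 0.4800
  DET: TP=17, FN=1+0+1+1+1=4 → 17/21 = 0.8095
  PRON: TP=35, FN=3+1+0+0+1=5 → 35/40 = 0.8750
Highest is class 'PRON' with recall = 0.875.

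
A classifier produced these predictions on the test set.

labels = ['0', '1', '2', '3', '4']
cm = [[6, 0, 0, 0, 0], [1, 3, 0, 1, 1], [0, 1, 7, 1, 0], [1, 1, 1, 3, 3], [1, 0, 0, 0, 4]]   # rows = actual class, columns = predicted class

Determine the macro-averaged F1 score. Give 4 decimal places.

Per-class F1 score (2·TP/(2·TP+FP+FN)):
  0: TP=6, FP=1+0+1+1=3, FN=0+0+0+0=0 → 12/15 = 0.80000
  1: TP=3, FP=0+1+1+0=2, FN=1+0+1+1=3 → 6/11 = 0.54545
  2: TP=7, FP=0+0+1+0=1, FN=0+1+1+0=2 → 14/17 = 0.82353
  3: TP=3, FP=0+1+1+0=2, FN=1+1+1+3=6 → 6/14 = 0.42857
  4: TP=4, FP=0+1+0+3=4, FN=1+0+0+0=1 → 8/13 = 0.61538
Macro-F1 score = mean = (0.80000 + 0.54545 + 0.82353 + 0.42857 + 0.61538) / 5 = 0.6426

0.6426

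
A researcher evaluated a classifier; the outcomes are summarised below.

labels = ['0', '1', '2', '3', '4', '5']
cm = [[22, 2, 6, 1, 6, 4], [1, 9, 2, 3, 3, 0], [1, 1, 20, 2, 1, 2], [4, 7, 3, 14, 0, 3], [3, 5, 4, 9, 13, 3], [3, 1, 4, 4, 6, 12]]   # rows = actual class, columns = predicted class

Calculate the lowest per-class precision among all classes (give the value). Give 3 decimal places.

0.360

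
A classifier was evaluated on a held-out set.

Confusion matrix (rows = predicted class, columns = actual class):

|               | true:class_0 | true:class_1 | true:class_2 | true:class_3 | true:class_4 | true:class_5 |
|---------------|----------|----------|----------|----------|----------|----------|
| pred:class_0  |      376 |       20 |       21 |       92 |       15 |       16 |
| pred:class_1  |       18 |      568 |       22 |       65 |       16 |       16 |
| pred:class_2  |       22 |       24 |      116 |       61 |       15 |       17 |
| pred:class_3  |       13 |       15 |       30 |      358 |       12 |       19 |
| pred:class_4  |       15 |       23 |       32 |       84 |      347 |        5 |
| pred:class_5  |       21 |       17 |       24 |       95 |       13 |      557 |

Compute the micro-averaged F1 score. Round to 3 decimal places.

Micro-averaging pools counts across classes: ΣTP=2322, ΣFP=858, ΣFN=858.
Micro-F1 score = 2·TP/(2·TP+FP+FN) on pooled counts = 0.730 (equals overall accuracy in single-label multiclass).

0.730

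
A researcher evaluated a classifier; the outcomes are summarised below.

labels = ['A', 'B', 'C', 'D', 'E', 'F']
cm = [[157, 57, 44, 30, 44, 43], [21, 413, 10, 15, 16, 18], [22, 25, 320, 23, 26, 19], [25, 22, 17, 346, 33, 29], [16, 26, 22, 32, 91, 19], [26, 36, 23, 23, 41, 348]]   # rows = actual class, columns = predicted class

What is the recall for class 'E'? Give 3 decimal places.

0.442

Take TP from the diagonal, FP from the rest of the 'E' prediction marginal, FN from the rest of the 'E' actual marginal.
recall = TP/(TP+FN).
E: TP=91, FN=16+26+22+32+19=115 → 91/206 = 0.4417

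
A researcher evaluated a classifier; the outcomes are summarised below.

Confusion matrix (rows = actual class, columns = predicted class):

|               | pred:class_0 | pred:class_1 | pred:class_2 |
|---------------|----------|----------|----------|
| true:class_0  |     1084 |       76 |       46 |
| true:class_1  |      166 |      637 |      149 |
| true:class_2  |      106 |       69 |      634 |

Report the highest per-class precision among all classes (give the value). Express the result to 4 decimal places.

0.8146

Per-class precision (TP/(TP+FP)):
  class_0: TP=1084, FP=166+106=272 → 1084/1356 = 0.79941
  class_1: TP=637, FP=76+69=145 → 637/782 = 0.81458
  class_2: TP=634, FP=46+149=195 → 634/829 = 0.76478
Highest is class 'class_1' with precision = 0.8146.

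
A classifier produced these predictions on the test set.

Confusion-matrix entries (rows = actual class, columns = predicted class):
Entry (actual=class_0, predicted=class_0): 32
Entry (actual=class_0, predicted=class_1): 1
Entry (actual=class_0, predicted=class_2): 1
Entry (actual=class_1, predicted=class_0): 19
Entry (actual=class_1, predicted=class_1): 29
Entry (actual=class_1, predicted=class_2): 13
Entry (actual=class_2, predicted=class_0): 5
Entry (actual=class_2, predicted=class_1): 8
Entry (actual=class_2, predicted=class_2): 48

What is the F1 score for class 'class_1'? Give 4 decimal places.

0.5859

One-vs-rest for 'class_1': TP = diagonal; FP = other classes predicted 'class_1'; FN = 'class_1' predicted as other.
F1 score = 2·TP/(2·TP+FP+FN).
class_1: TP=29, FP=1+8=9, FN=19+13=32 → 58/99 = 0.58586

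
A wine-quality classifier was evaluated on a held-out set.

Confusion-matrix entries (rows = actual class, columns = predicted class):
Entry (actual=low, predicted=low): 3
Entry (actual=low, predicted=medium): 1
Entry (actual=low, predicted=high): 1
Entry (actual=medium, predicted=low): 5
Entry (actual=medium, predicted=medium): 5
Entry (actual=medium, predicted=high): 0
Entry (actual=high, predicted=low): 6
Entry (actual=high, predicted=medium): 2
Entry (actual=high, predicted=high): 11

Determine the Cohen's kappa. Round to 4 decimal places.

0.3445

Observed agreement pₒ = trace/N = 19/34 = 0.55882
Expected agreement pₑ = Σ (rowᵢ·colᵢ)/N² = (5·14 + 10·8 + 19·12)/34² = 0.32699
κ = (pₒ − pₑ)/(1 − pₑ) = (0.55882 − 0.32699)/(1 − 0.32699) = 0.3445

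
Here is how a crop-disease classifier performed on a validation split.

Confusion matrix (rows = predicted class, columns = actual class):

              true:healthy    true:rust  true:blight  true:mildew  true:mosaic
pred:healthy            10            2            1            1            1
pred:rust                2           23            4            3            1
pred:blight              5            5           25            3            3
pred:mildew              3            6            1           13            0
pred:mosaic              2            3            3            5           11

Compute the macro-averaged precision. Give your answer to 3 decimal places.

Per-class precision (TP/(TP+FP)):
  healthy: TP=10, FP=2+1+1+1=5 → 10/15 = 0.6667
  rust: TP=23, FP=2+4+3+1=10 → 23/33 = 0.6970
  blight: TP=25, FP=5+5+3+3=16 → 25/41 = 0.6098
  mildew: TP=13, FP=3+6+1+0=10 → 13/23 = 0.5652
  mosaic: TP=11, FP=2+3+3+5=13 → 11/24 = 0.4583
Macro-precision = mean = (0.6667 + 0.6970 + 0.6098 + 0.5652 + 0.4583) / 5 = 0.599

0.599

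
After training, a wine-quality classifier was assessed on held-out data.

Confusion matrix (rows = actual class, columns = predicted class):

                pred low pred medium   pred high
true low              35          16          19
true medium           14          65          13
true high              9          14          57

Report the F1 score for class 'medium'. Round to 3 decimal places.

F1 score = 2·TP/(2·TP+FP+FN).
medium: TP=65, FP=16+14=30, FN=14+13=27 → 130/187 = 0.6952

0.695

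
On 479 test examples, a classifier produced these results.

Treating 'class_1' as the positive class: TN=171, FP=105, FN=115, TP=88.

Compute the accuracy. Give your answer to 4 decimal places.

Accuracy = (TP+TN)/N = (88+171)/479 = 0.5407

0.5407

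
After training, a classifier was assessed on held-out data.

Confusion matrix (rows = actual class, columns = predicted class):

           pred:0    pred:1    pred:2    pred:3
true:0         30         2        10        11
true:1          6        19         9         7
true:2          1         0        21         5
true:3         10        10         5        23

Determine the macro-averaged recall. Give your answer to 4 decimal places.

Per-class recall (TP/(TP+FN)):
  0: TP=30, FN=2+10+11=23 → 30/53 = 0.56604
  1: TP=19, FN=6+9+7=22 → 19/41 = 0.46341
  2: TP=21, FN=1+0+5=6 → 21/27 = 0.77778
  3: TP=23, FN=10+10+5=25 → 23/48 = 0.47917
Macro-recall = mean = (0.56604 + 0.46341 + 0.77778 + 0.47917) / 4 = 0.5716

0.5716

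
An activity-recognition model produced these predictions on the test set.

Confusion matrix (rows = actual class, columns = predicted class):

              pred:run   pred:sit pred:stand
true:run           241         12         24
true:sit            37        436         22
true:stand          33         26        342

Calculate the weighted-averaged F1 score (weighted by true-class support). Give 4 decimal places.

0.8697

Per-class F1 score (2·TP/(2·TP+FP+FN)):
  run: TP=241, FP=37+33=70, FN=12+24=36 → 482/588 = 0.81973
  sit: TP=436, FP=12+26=38, FN=37+22=59 → 872/969 = 0.89990
  stand: TP=342, FP=24+22=46, FN=33+26=59 → 684/789 = 0.86692
Weighted-F1 score = Σ (supportᵢ/N)·F1 scoreᵢ with N=1173: (277/1173)·0.81973 + (495/1173)·0.89990 + (401/1173)·0.86692 = 0.8697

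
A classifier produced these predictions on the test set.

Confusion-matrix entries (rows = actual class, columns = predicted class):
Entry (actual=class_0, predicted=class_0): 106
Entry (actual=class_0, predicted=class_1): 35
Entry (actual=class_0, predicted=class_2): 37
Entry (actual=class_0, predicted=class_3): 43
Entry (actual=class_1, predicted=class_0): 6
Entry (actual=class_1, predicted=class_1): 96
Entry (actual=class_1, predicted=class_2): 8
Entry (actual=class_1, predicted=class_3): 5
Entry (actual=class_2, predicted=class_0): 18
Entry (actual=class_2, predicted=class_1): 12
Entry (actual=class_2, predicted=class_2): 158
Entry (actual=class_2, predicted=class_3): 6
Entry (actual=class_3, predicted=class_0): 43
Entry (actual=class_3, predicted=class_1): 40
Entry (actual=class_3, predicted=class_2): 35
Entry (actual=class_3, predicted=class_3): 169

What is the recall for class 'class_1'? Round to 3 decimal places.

Take TP from the diagonal, FP from the rest of the 'class_1' prediction marginal, FN from the rest of the 'class_1' actual marginal.
recall = TP/(TP+FN).
class_1: TP=96, FN=6+8+5=19 → 96/115 = 0.8348

0.835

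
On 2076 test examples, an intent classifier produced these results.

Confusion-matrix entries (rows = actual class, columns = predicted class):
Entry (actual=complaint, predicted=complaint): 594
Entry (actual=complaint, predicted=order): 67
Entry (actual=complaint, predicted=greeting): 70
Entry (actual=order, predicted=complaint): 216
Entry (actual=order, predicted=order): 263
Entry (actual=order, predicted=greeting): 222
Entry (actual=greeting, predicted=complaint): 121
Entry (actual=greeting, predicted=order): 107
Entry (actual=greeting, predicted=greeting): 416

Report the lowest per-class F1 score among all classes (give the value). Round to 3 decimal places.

Per-class F1 score (2·TP/(2·TP+FP+FN)):
  complaint: TP=594, FP=216+121=337, FN=67+70=137 → 1188/1662 = 0.7148
  order: TP=263, FP=67+107=174, FN=216+222=438 → 526/1138 = 0.4622
  greeting: TP=416, FP=70+222=292, FN=121+107=228 → 832/1352 = 0.6154
Lowest is class 'order' with F1 score = 0.462.

0.462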